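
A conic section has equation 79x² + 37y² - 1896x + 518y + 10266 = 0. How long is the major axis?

Group the x- and y-terms: 79(x² - 24x) + 37(y² + 14y) = -10266
Completing the square gives 79(x - 12)² + 37(y + 7)² = -10266 + 11376 + 1813 = 2923.
Divide by 2923: (x - 12)²/37 + (y + 7)²/79 = 1
Ellipse, center (12, -7), major axis vertical; a² = 79, b² = 37.
a² = 79 so a = √79; the major axis has length 2a = 2√79.

2√79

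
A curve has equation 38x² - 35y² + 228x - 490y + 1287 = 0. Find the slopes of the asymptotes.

Rearranging, 38(x² + 6x) -35(y² + 14y) = -1287.
38(x + 3)² -35(y + 7)² = -1287 + 342 - 1715 = -2660
Divide by -2660: (y + 7)²/76 - (x + 3)²/70 = 1
Hyperbola, center (-3, -7), transverse axis vertical; a² = 76, b² = 70.
For a vertical hyperbola the asymptotes have slope ±a/b.
Here that is ±2√19/√70 = ±√1330/35.

√1330/35 and -√1330/35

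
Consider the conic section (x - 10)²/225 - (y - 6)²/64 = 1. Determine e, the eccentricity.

Center (10, 6). The positive term is the x-term, so the transverse axis is horizontal; a² = 225, b² = 64.
c² = a² + b² = 289, so c = 17.
e = c/a = 17/15.

e = 17/15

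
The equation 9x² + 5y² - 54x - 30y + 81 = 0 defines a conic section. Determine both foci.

(3, 1) and (3, 5)

Rearranging, 9(x² - 6x) + 5(y² - 6y) = -81.
9(x - 3)² + 5(y - 3)² = -81 + 81 + 45 = 45
Dividing both sides by 45: (x - 3)²/5 + (y - 3)²/9 = 1
Ellipse, center (3, 3), major axis vertical; a² = 9, b² = 5.
c² = a² - b² = 9 - 5 = 4, so c = 2.
Foci lie on the vertical axis through the center: (h, k ± c).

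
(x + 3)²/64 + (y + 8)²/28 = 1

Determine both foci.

Center (-3, -8). The larger denominator 64 sits under the x-term, so the major axis is horizontal; a² = 64, b² = 28.
c² = a² - b² = 64 - 28 = 36, so c = 6.
Foci lie on the horizontal axis through the center: (h ± c, k).

(-9, -8) and (3, -8)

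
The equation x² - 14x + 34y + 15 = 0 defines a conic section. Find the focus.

(7, -15/2)

Only x is squared. Complete the square in x: (x - 7)² = -34(y - 1).
Vertex (7, 1); 4p = -34 so p = -17/2. Opens down.
Focus is p units from the vertex along the axis: (h, k + p).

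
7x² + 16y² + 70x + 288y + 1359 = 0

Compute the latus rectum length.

7/2

Rearranging, 7(x² + 10x) + 16(y² + 18y) = -1359.
Completing the square gives 7(x + 5)² + 16(y + 9)² = -1359 + 175 + 1296 = 112.
Divide by 112: (x + 5)²/16 + (y + 9)²/7 = 1
Ellipse, center (-5, -9), major axis horizontal; a² = 16, b² = 7.
Latus rectum length = 2b²/a = 2·7/4 = 7/2.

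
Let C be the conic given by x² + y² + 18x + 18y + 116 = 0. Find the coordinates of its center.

Collect terms: (x² + 18x) + (y² + 18y) = -116
Complete the square in x and y: (x + 9)² + (y + 9)² = -116 + 81 + 81 = 46
So (x + 9)² + (y + 9)² = 46.
Circle centered at (-9, -9) with r² = 46.

(-9, -9)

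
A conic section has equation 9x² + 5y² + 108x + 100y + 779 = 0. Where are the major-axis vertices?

(-6, -13) and (-6, -7)

Group: 9(x² + 12x) + 5(y² + 20y) = -779
9(x + 6)² + 5(y + 10)² = -779 + 324 + 500 = 45
Divide by 45: (x + 6)²/5 + (y + 10)²/9 = 1
Ellipse, center (-6, -10), major axis vertical; a² = 9, b² = 5.
a = 3. Vertices at (h, k ± a).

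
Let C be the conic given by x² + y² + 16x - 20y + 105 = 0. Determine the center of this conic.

Rearranging, (x² + 16x) + (y² - 20y) = -105.
Complete the square in x and y: (x + 8)² + (y - 10)² = -105 + 64 + 100 = 59
So (x + 8)² + (y - 10)² = 59.
Circle centered at (-8, 10) with r² = 59.

(-8, 10)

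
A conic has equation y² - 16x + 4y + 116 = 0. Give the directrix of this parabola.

x = 3

Only y is squared. Complete the square in y: (y + 2)² = 16(x - 7).
Vertex (7, -2); 4p = 16 so p = 4. Opens right.
Directrix is the vertical line x = h − p = 7 − (4) = 3.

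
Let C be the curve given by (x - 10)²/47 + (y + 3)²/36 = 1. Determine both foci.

Center (10, -3). The larger denominator 47 sits under the x-term, so the major axis is horizontal; a² = 47, b² = 36.
c² = a² - b² = 47 - 36 = 11, so c = √11.
Foci lie on the horizontal axis through the center: (h ± c, k).

(10 - √11, -3) and (10 + √11, -3)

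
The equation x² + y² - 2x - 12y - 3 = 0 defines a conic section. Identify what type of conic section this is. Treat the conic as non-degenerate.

No xy term. Coefficients of x² and y² are A = 1, C = 1.
A = C (same sign) ⇒ circle.

circle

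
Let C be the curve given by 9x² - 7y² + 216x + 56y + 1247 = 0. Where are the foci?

(-12, 0) and (-12, 8)

Collect terms: 9(x² + 24x) -7(y² - 8y) = -1247
Complete the square in x and y: 9(x + 12)² -7(y - 4)² = -1247 + 1296 - 112 = -63
Dividing both sides by -63: (y - 4)²/9 - (x + 12)²/7 = 1
Hyperbola, center (-12, 4), transverse axis vertical; a² = 9, b² = 7.
c² = a² + b² = 9 + 7 = 16, so c = 4.
Foci lie on the vertical axis through the center: (h, k ± c).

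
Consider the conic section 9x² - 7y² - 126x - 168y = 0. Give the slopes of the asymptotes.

3√7/7 and -3√7/7

9(x² - 14x) -7(y² + 24y) = 0
Completing the square gives 9(x - 7)² -7(y + 12)² = 0 + 441 - 1008 = -567.
Dividing both sides by -567: (y + 12)²/81 - (x - 7)²/63 = 1
Hyperbola, center (7, -12), transverse axis vertical; a² = 81, b² = 63.
For a vertical hyperbola the asymptotes have slope ±a/b.
Here that is ±9/3√7 = ±3√7/7.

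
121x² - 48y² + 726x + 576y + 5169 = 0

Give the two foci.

Rearranging, 121(x² + 6x) -48(y² - 12y) = -5169.
121(x + 3)² -48(y - 6)² = -5169 + 1089 - 1728 = -5808
Divide through by -5808 to get (y - 6)²/121 - (x + 3)²/48 = 1.
Hyperbola, center (-3, 6), transverse axis vertical; a² = 121, b² = 48.
c² = a² + b² = 121 + 48 = 169, so c = 13.
Foci lie on the vertical axis through the center: (h, k ± c).

(-3, -7) and (-3, 19)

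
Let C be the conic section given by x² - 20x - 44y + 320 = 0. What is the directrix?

y = -6

Only x is squared. Complete the square in x: (x - 10)² = 44(y - 5).
Vertex (10, 5); 4p = 44 so p = 11. Opens up.
Directrix is the horizontal line y = k − p = 5 − (11) = -6.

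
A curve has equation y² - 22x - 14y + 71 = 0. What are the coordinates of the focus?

(13/2, 7)

Only y is squared. Complete the square in y: (y - 7)² = 22(x - 1).
Vertex (1, 7); 4p = 22 so p = 11/2. Opens right.
Focus is p units from the vertex along the axis: (h + p, k).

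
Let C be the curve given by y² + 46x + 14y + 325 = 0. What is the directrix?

Only y is squared. Complete the square in y: (y + 7)² = -46(x + 6).
Vertex (-6, -7); 4p = -46 so p = -23/2. Opens left.
Directrix is the vertical line x = h − p = -6 − (-23/2) = 11/2.

x = 11/2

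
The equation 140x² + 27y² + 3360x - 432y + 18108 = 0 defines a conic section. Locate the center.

140(x² + 24x) + 27(y² - 16y) = -18108
Complete the square: 140(x + 12)² + 27(y - 8)² = -18108 + 20160 + 1728 = 3780
Divide by 3780: (x + 12)²/27 + (y - 8)²/140 = 1
Ellipse with center (-12, 8).

(-12, 8)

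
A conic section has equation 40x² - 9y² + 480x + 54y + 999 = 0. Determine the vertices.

(-9, 3) and (-3, 3)

40(x² + 12x) -9(y² - 6y) = -999
40(x + 6)² -9(y - 3)² = -999 + 1440 - 81 = 360
Divide through by 360 to get (x + 6)²/9 - (y - 3)²/40 = 1.
Hyperbola, center (-6, 3), transverse axis horizontal; a² = 9, b² = 40.
a = 3. Vertices at (h ± a, k).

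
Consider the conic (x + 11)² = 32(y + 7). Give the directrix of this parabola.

y = -15

Vertex (-11, -7); 4p = 32 so p = 8. Opens up.
Directrix is the horizontal line y = k − p = -7 − (8) = -15.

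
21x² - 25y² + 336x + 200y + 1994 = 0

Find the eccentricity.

21(x² + 16x) -25(y² - 8y) = -1994
Complete the square: 21(x + 8)² -25(y - 4)² = -1994 + 1344 - 400 = -1050
Dividing both sides by -1050: (y - 4)²/42 - (x + 8)²/50 = 1
Hyperbola, center (-8, 4), transverse axis vertical; a² = 42, b² = 50.
c² = a² + b² = 92, so c = 2√23.
e = c/a = 2√23/√42 = √966/21.

e = √966/21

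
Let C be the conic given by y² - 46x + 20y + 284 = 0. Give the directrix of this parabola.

Only y is squared. Complete the square in y: (y + 10)² = 46(x - 4).
Vertex (4, -10); 4p = 46 so p = 23/2. Opens right.
Directrix is the vertical line x = h − p = 4 − (23/2) = -15/2.

x = -15/2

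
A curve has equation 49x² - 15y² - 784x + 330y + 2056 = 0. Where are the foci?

(8, 3) and (8, 19)

Collect terms: 49(x² - 16x) -15(y² - 22y) = -2056
Complete the square: 49(x - 8)² -15(y - 11)² = -2056 + 3136 - 1815 = -735
Divide by -735: (y - 11)²/49 - (x - 8)²/15 = 1
Hyperbola, center (8, 11), transverse axis vertical; a² = 49, b² = 15.
c² = a² + b² = 49 + 15 = 64, so c = 8.
Foci lie on the vertical axis through the center: (h, k ± c).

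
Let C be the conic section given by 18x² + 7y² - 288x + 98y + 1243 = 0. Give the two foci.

(8, -7 - √22) and (8, -7 + √22)

Collect terms: 18(x² - 16x) + 7(y² + 14y) = -1243
Completing the square gives 18(x - 8)² + 7(y + 7)² = -1243 + 1152 + 343 = 252.
Divide through by 252 to get (x - 8)²/14 + (y + 7)²/36 = 1.
Ellipse, center (8, -7), major axis vertical; a² = 36, b² = 14.
c² = a² - b² = 36 - 14 = 22, so c = √22.
Foci lie on the vertical axis through the center: (h, k ± c).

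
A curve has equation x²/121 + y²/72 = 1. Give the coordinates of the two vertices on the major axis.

(-11, 0) and (11, 0)

Center (0, 0). The larger denominator 121 sits under the x-term, so the major axis is horizontal; a² = 121, b² = 72.
a = 11. Vertices at (h ± a, k).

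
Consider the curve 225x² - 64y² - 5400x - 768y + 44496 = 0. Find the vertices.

(12, -21) and (12, 9)

Collect terms: 225(x² - 24x) -64(y² + 12y) = -44496
Complete the square in x and y: 225(x - 12)² -64(y + 6)² = -44496 + 32400 - 2304 = -14400
Divide through by -14400 to get (y + 6)²/225 - (x - 12)²/64 = 1.
Hyperbola, center (12, -6), transverse axis vertical; a² = 225, b² = 64.
a = 15. Vertices at (h, k ± a).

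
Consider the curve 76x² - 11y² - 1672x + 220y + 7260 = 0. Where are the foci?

Group: 76(x² - 22x) -11(y² - 20y) = -7260
Complete the square: 76(x - 11)² -11(y - 10)² = -7260 + 9196 - 1100 = 836
Divide through by 836 to get (x - 11)²/11 - (y - 10)²/76 = 1.
Hyperbola, center (11, 10), transverse axis horizontal; a² = 11, b² = 76.
c² = a² + b² = 11 + 76 = 87, so c = √87.
Foci lie on the horizontal axis through the center: (h ± c, k).

(11 - √87, 10) and (11 + √87, 10)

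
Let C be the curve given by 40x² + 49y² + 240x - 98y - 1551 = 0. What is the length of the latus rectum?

Group: 40(x² + 6x) + 49(y² - 2y) = 1551
40(x + 3)² + 49(y - 1)² = 1551 + 360 + 49 = 1960
Divide through by 1960 to get (x + 3)²/49 + (y - 1)²/40 = 1.
Ellipse, center (-3, 1), major axis horizontal; a² = 49, b² = 40.
Latus rectum length = 2b²/a = 2·40/7 = 80/7.

80/7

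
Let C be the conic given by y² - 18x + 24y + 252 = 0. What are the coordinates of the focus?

Only y is squared. Complete the square in y: (y + 12)² = 18(x - 6).
Vertex (6, -12); 4p = 18 so p = 9/2. Opens right.
Focus is p units from the vertex along the axis: (h + p, k).

(21/2, -12)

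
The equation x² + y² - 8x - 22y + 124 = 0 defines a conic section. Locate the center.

Rearranging, (x² - 8x) + (y² - 22y) = -124.
(x - 4)² + (y - 11)² = -124 + 16 + 121 = 13
So (x - 4)² + (y - 11)² = 13.
Circle centered at (4, 11) with r² = 13.

(4, 11)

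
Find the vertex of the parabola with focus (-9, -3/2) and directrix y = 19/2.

(-9, 4)

The vertex is the midpoint between the focus and the directrix along the axis of symmetry.
Axis is vertical (directrix is horizontal). Vertex y-coordinate = (-3/2 + 19/2)/2 = 4; x-coordinate = -9.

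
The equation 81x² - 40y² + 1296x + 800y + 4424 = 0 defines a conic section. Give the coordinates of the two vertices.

Group: 81(x² + 16x) -40(y² - 20y) = -4424
Completing the square gives 81(x + 8)² -40(y - 10)² = -4424 + 5184 - 4000 = -3240.
Divide through by -3240 to get (y - 10)²/81 - (x + 8)²/40 = 1.
Hyperbola, center (-8, 10), transverse axis vertical; a² = 81, b² = 40.
a = 9. Vertices at (h, k ± a).

(-8, 1) and (-8, 19)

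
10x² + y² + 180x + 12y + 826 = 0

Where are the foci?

Group the x- and y-terms: 10(x² + 18x) + (y² + 12y) = -826
10(x + 9)² + (y + 6)² = -826 + 810 + 36 = 20
Divide through by 20 to get (x + 9)²/2 + (y + 6)²/20 = 1.
Ellipse, center (-9, -6), major axis vertical; a² = 20, b² = 2.
c² = a² - b² = 20 - 2 = 18, so c = 3√2.
Foci lie on the vertical axis through the center: (h, k ± c).

(-9, -6 - 3√2) and (-9, -6 + 3√2)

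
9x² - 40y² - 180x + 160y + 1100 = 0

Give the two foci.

(10, -5) and (10, 9)

Collect terms: 9(x² - 20x) -40(y² - 4y) = -1100
Complete the square: 9(x - 10)² -40(y - 2)² = -1100 + 900 - 160 = -360
Dividing both sides by -360: (y - 2)²/9 - (x - 10)²/40 = 1
Hyperbola, center (10, 2), transverse axis vertical; a² = 9, b² = 40.
c² = a² + b² = 9 + 40 = 49, so c = 7.
Foci lie on the vertical axis through the center: (h, k ± c).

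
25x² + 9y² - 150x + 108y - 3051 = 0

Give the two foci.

(3, -22) and (3, 10)

Group the x- and y-terms: 25(x² - 6x) + 9(y² + 12y) = 3051
Complete the square in x and y: 25(x - 3)² + 9(y + 6)² = 3051 + 225 + 324 = 3600
Divide through by 3600 to get (x - 3)²/144 + (y + 6)²/400 = 1.
Ellipse, center (3, -6), major axis vertical; a² = 400, b² = 144.
c² = a² - b² = 400 - 144 = 256, so c = 16.
Foci lie on the vertical axis through the center: (h, k ± c).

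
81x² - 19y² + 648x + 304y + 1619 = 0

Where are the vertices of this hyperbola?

(-4, -1) and (-4, 17)

Rearranging, 81(x² + 8x) -19(y² - 16y) = -1619.
Completing the square gives 81(x + 4)² -19(y - 8)² = -1619 + 1296 - 1216 = -1539.
Divide through by -1539 to get (y - 8)²/81 - (x + 4)²/19 = 1.
Hyperbola, center (-4, 8), transverse axis vertical; a² = 81, b² = 19.
a = 9. Vertices at (h, k ± a).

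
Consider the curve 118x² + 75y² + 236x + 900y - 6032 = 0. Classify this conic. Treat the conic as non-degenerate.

ellipse

No xy term. Coefficients of x² and y² are A = 118, C = 75.
A and C have the same sign but A ≠ C ⇒ ellipse.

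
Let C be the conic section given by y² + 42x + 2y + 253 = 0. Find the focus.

Only y is squared. Complete the square in y: (y + 1)² = -42(x + 6).
Vertex (-6, -1); 4p = -42 so p = -21/2. Opens left.
Focus is p units from the vertex along the axis: (h + p, k).

(-33/2, -1)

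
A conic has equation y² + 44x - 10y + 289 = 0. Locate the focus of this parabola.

(-17, 5)

Only y is squared. Complete the square in y: (y - 5)² = -44(x + 6).
Vertex (-6, 5); 4p = -44 so p = -11. Opens left.
Focus is p units from the vertex along the axis: (h + p, k).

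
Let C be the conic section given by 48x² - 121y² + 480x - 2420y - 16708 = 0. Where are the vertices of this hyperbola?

Group the x- and y-terms: 48(x² + 10x) -121(y² + 20y) = 16708
Complete the square: 48(x + 5)² -121(y + 10)² = 16708 + 1200 - 12100 = 5808
Dividing both sides by 5808: (x + 5)²/121 - (y + 10)²/48 = 1
Hyperbola, center (-5, -10), transverse axis horizontal; a² = 121, b² = 48.
a = 11. Vertices at (h ± a, k).

(-16, -10) and (6, -10)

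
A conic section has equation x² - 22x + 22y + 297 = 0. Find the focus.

(11, -27/2)

Only x is squared. Complete the square in x: (x - 11)² = -22(y + 8).
Vertex (11, -8); 4p = -22 so p = -11/2. Opens down.
Focus is p units from the vertex along the axis: (h, k + p).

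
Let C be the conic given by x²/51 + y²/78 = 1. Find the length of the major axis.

2√78

Center (0, 0). The larger denominator 78 sits under the y-term, so the major axis is vertical; a² = 78, b² = 51.
a² = 78 so a = √78; the major axis has length 2a = 2√78.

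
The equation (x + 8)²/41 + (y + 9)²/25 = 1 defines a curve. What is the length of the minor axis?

10

Center (-8, -9). The larger denominator 41 sits under the x-term, so the major axis is horizontal; a² = 41, b² = 25.
b² = 25 so b = 5; the minor axis has length 2b = 10.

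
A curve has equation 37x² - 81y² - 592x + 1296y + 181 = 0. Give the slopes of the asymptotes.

Collect terms: 37(x² - 16x) -81(y² - 16y) = -181
Complete the square: 37(x - 8)² -81(y - 8)² = -181 + 2368 - 5184 = -2997
Divide by -2997: (y - 8)²/37 - (x - 8)²/81 = 1
Hyperbola, center (8, 8), transverse axis vertical; a² = 37, b² = 81.
For a vertical hyperbola the asymptotes have slope ±a/b.
Here that is ±√37/9.

√37/9 and -√37/9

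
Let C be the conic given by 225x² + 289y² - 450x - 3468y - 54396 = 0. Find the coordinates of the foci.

(-7, 6) and (9, 6)

Group: 225(x² - 2x) + 289(y² - 12y) = 54396
Complete the square in x and y: 225(x - 1)² + 289(y - 6)² = 54396 + 225 + 10404 = 65025
Divide through by 65025 to get (x - 1)²/289 + (y - 6)²/225 = 1.
Ellipse, center (1, 6), major axis horizontal; a² = 289, b² = 225.
c² = a² - b² = 289 - 225 = 64, so c = 8.
Foci lie on the horizontal axis through the center: (h ± c, k).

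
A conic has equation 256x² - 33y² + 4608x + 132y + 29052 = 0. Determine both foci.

(-9, -15) and (-9, 19)

Collect terms: 256(x² + 18x) -33(y² - 4y) = -29052
Complete the square in x and y: 256(x + 9)² -33(y - 2)² = -29052 + 20736 - 132 = -8448
Divide through by -8448 to get (y - 2)²/256 - (x + 9)²/33 = 1.
Hyperbola, center (-9, 2), transverse axis vertical; a² = 256, b² = 33.
c² = a² + b² = 256 + 33 = 289, so c = 17.
Foci lie on the vertical axis through the center: (h, k ± c).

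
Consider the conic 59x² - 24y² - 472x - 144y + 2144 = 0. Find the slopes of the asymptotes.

√354/12 and -√354/12

Group: 59(x² - 8x) -24(y² + 6y) = -2144
Complete the square in x and y: 59(x - 4)² -24(y + 3)² = -2144 + 944 - 216 = -1416
Divide by -1416: (y + 3)²/59 - (x - 4)²/24 = 1
Hyperbola, center (4, -3), transverse axis vertical; a² = 59, b² = 24.
For a vertical hyperbola the asymptotes have slope ±a/b.
Here that is ±√59/2√6 = ±√354/12.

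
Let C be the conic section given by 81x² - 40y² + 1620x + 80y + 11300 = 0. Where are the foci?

(-10, -10) and (-10, 12)

Group: 81(x² + 20x) -40(y² - 2y) = -11300
Completing the square gives 81(x + 10)² -40(y - 1)² = -11300 + 8100 - 40 = -3240.
Dividing both sides by -3240: (y - 1)²/81 - (x + 10)²/40 = 1
Hyperbola, center (-10, 1), transverse axis vertical; a² = 81, b² = 40.
c² = a² + b² = 81 + 40 = 121, so c = 11.
Foci lie on the vertical axis through the center: (h, k ± c).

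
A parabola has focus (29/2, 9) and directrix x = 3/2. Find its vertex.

The vertex is the midpoint between the focus and the directrix along the axis of symmetry.
Axis is horizontal (directrix is vertical). Vertex x-coordinate = (29/2 + 3/2)/2 = 8; y-coordinate = 9.

(8, 9)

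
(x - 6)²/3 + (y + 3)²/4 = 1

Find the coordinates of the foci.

(6, -4) and (6, -2)

Center (6, -3). The larger denominator 4 sits under the y-term, so the major axis is vertical; a² = 4, b² = 3.
c² = a² - b² = 4 - 3 = 1, so c = 1.
Foci lie on the vertical axis through the center: (h, k ± c).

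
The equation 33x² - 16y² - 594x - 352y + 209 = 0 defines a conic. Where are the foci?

Group the x- and y-terms: 33(x² - 18x) -16(y² + 22y) = -209
33(x - 9)² -16(y + 11)² = -209 + 2673 - 1936 = 528
Dividing both sides by 528: (x - 9)²/16 - (y + 11)²/33 = 1
Hyperbola, center (9, -11), transverse axis horizontal; a² = 16, b² = 33.
c² = a² + b² = 16 + 33 = 49, so c = 7.
Foci lie on the horizontal axis through the center: (h ± c, k).

(2, -11) and (16, -11)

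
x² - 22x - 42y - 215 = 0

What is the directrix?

y = -37/2

Only x is squared. Complete the square in x: (x - 11)² = 42(y + 8).
Vertex (11, -8); 4p = 42 so p = 21/2. Opens up.
Directrix is the horizontal line y = k − p = -8 − (21/2) = -37/2.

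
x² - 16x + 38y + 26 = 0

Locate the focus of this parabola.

Only x is squared. Complete the square in x: (x - 8)² = -38(y - 1).
Vertex (8, 1); 4p = -38 so p = -19/2. Opens down.
Focus is p units from the vertex along the axis: (h, k + p).

(8, -17/2)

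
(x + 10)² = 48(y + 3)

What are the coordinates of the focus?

(-10, 9)

Vertex (-10, -3); 4p = 48 so p = 12. Opens up.
Focus is p units from the vertex along the axis: (h, k + p).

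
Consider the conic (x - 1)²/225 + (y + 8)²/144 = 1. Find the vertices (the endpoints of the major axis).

Center (1, -8). The larger denominator 225 sits under the x-term, so the major axis is horizontal; a² = 225, b² = 144.
a = 15. Vertices at (h ± a, k).

(-14, -8) and (16, -8)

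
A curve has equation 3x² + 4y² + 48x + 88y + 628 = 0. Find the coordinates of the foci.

Group: 3(x² + 16x) + 4(y² + 22y) = -628
3(x + 8)² + 4(y + 11)² = -628 + 192 + 484 = 48
Divide through by 48 to get (x + 8)²/16 + (y + 11)²/12 = 1.
Ellipse, center (-8, -11), major axis horizontal; a² = 16, b² = 12.
c² = a² - b² = 16 - 12 = 4, so c = 2.
Foci lie on the horizontal axis through the center: (h ± c, k).

(-10, -11) and (-6, -11)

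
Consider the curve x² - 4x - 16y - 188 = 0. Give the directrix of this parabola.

y = -16

Only x is squared. Complete the square in x: (x - 2)² = 16(y + 12).
Vertex (2, -12); 4p = 16 so p = 4. Opens up.
Directrix is the horizontal line y = k − p = -12 − (4) = -16.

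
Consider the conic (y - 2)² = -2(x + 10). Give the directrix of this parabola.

Vertex (-10, 2); 4p = -2 so p = -1/2. Opens left.
Directrix is the vertical line x = h − p = -10 − (-1/2) = -19/2.

x = -19/2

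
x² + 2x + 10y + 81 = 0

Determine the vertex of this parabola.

Only x is squared. Complete the square in x: (x + 1)² = -10(y + 8).
Vertex (-1, -8); 4p = -10 so p = -5/2. Opens down.

(-1, -8)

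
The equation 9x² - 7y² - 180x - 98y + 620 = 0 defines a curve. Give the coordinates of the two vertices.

Rearranging, 9(x² - 20x) -7(y² + 14y) = -620.
Complete the square in x and y: 9(x - 10)² -7(y + 7)² = -620 + 900 - 343 = -63
Divide through by -63 to get (y + 7)²/9 - (x - 10)²/7 = 1.
Hyperbola, center (10, -7), transverse axis vertical; a² = 9, b² = 7.
a = 3. Vertices at (h, k ± a).

(10, -10) and (10, -4)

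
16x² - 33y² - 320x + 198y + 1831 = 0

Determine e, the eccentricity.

16(x² - 20x) -33(y² - 6y) = -1831
Completing the square gives 16(x - 10)² -33(y - 3)² = -1831 + 1600 - 297 = -528.
Divide by -528: (y - 3)²/16 - (x - 10)²/33 = 1
Hyperbola, center (10, 3), transverse axis vertical; a² = 16, b² = 33.
c² = a² + b² = 49, so c = 7.
e = c/a = 7/4.

e = 7/4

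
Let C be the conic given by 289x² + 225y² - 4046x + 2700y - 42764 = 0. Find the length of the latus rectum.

Group the x- and y-terms: 289(x² - 14x) + 225(y² + 12y) = 42764
Completing the square gives 289(x - 7)² + 225(y + 6)² = 42764 + 14161 + 8100 = 65025.
Dividing both sides by 65025: (x - 7)²/225 + (y + 6)²/289 = 1
Ellipse, center (7, -6), major axis vertical; a² = 289, b² = 225.
Latus rectum length = 2b²/a = 2·225/17 = 450/17.

450/17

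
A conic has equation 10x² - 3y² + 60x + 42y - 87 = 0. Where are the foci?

(-3 - √13, 7) and (-3 + √13, 7)

Group the x- and y-terms: 10(x² + 6x) -3(y² - 14y) = 87
10(x + 3)² -3(y - 7)² = 87 + 90 - 147 = 30
Divide by 30: (x + 3)²/3 - (y - 7)²/10 = 1
Hyperbola, center (-3, 7), transverse axis horizontal; a² = 3, b² = 10.
c² = a² + b² = 3 + 10 = 13, so c = √13.
Foci lie on the horizontal axis through the center: (h ± c, k).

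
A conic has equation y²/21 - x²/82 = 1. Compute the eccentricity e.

e = √2163/21

Center (0, 0). The positive term is the y-term, so the transverse axis is vertical; a² = 21, b² = 82.
c² = a² + b² = 103, so c = √103.
e = c/a = √103/√21 = √2163/21.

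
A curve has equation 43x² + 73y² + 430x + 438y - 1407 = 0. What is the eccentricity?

e = √2190/73

Group the x- and y-terms: 43(x² + 10x) + 73(y² + 6y) = 1407
Completing the square gives 43(x + 5)² + 73(y + 3)² = 1407 + 1075 + 657 = 3139.
Divide through by 3139 to get (x + 5)²/73 + (y + 3)²/43 = 1.
Ellipse, center (-5, -3), major axis horizontal; a² = 73, b² = 43.
c² = a² - b² = 30, so c = √30.
e = c/a = √30/√73 = √2190/73.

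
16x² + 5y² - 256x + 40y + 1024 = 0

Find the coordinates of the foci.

Group the x- and y-terms: 16(x² - 16x) + 5(y² + 8y) = -1024
Complete the square: 16(x - 8)² + 5(y + 4)² = -1024 + 1024 + 80 = 80
Divide through by 80 to get (x - 8)²/5 + (y + 4)²/16 = 1.
Ellipse, center (8, -4), major axis vertical; a² = 16, b² = 5.
c² = a² - b² = 16 - 5 = 11, so c = √11.
Foci lie on the vertical axis through the center: (h, k ± c).

(8, -4 - √11) and (8, -4 + √11)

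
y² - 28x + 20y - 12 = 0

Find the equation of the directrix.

Only y is squared. Complete the square in y: (y + 10)² = 28(x + 4).
Vertex (-4, -10); 4p = 28 so p = 7. Opens right.
Directrix is the vertical line x = h − p = -4 − (7) = -11.

x = -11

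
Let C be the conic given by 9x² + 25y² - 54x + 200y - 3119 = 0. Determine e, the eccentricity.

e = 4/5

Group: 9(x² - 6x) + 25(y² + 8y) = 3119
Complete the square in x and y: 9(x - 3)² + 25(y + 4)² = 3119 + 81 + 400 = 3600
Divide through by 3600 to get (x - 3)²/400 + (y + 4)²/144 = 1.
Ellipse, center (3, -4), major axis horizontal; a² = 400, b² = 144.
c² = a² - b² = 256, so c = 16.
e = c/a = 16/20 = 4/5.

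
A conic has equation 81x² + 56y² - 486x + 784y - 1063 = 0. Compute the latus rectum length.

Rearranging, 81(x² - 6x) + 56(y² + 14y) = 1063.
Completing the square gives 81(x - 3)² + 56(y + 7)² = 1063 + 729 + 2744 = 4536.
Divide through by 4536 to get (x - 3)²/56 + (y + 7)²/81 = 1.
Ellipse, center (3, -7), major axis vertical; a² = 81, b² = 56.
Latus rectum length = 2b²/a = 2·56/9 = 112/9.

112/9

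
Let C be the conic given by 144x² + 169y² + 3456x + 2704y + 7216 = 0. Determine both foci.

144(x² + 24x) + 169(y² + 16y) = -7216
Completing the square gives 144(x + 12)² + 169(y + 8)² = -7216 + 20736 + 10816 = 24336.
Dividing both sides by 24336: (x + 12)²/169 + (y + 8)²/144 = 1
Ellipse, center (-12, -8), major axis horizontal; a² = 169, b² = 144.
c² = a² - b² = 169 - 144 = 25, so c = 5.
Foci lie on the horizontal axis through the center: (h ± c, k).

(-17, -8) and (-7, -8)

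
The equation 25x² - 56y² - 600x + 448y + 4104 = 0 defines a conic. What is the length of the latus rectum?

112/5

Group: 25(x² - 24x) -56(y² - 8y) = -4104
25(x - 12)² -56(y - 4)² = -4104 + 3600 - 896 = -1400
Dividing both sides by -1400: (y - 4)²/25 - (x - 12)²/56 = 1
Hyperbola, center (12, 4), transverse axis vertical; a² = 25, b² = 56.
Latus rectum length = 2b²/a = 2·56/5 = 112/5.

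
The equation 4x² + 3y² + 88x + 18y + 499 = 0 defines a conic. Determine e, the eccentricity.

e = 1/2

Rearranging, 4(x² + 22x) + 3(y² + 6y) = -499.
Complete the square: 4(x + 11)² + 3(y + 3)² = -499 + 484 + 27 = 12
Divide by 12: (x + 11)²/3 + (y + 3)²/4 = 1
Ellipse, center (-11, -3), major axis vertical; a² = 4, b² = 3.
c² = a² - b² = 1, so c = 1.
e = c/a = 1/2.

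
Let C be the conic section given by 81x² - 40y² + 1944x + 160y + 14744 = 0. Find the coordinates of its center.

Rearranging, 81(x² + 24x) -40(y² - 4y) = -14744.
Completing the square gives 81(x + 12)² -40(y - 2)² = -14744 + 11664 - 160 = -3240.
Divide through by -3240 to get (y - 2)²/81 - (x + 12)²/40 = 1.
Hyperbola with center (-12, 2).

(-12, 2)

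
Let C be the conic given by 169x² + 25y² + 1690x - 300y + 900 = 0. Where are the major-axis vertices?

Group: 169(x² + 10x) + 25(y² - 12y) = -900
Complete the square: 169(x + 5)² + 25(y - 6)² = -900 + 4225 + 900 = 4225
Divide through by 4225 to get (x + 5)²/25 + (y - 6)²/169 = 1.
Ellipse, center (-5, 6), major axis vertical; a² = 169, b² = 25.
a = 13. Vertices at (h, k ± a).

(-5, -7) and (-5, 19)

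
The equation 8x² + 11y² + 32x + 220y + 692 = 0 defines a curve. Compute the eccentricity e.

e = √33/11

Collect terms: 8(x² + 4x) + 11(y² + 20y) = -692
8(x + 2)² + 11(y + 10)² = -692 + 32 + 1100 = 440
Dividing both sides by 440: (x + 2)²/55 + (y + 10)²/40 = 1
Ellipse, center (-2, -10), major axis horizontal; a² = 55, b² = 40.
c² = a² - b² = 15, so c = √15.
e = c/a = √15/√55 = √33/11.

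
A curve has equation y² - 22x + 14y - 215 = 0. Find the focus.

(-13/2, -7)

Only y is squared. Complete the square in y: (y + 7)² = 22(x + 12).
Vertex (-12, -7); 4p = 22 so p = 11/2. Opens right.
Focus is p units from the vertex along the axis: (h + p, k).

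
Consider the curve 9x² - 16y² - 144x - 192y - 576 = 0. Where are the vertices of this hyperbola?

(0, -6) and (16, -6)

Group the x- and y-terms: 9(x² - 16x) -16(y² + 12y) = 576
Complete the square in x and y: 9(x - 8)² -16(y + 6)² = 576 + 576 - 576 = 576
Divide by 576: (x - 8)²/64 - (y + 6)²/36 = 1
Hyperbola, center (8, -6), transverse axis horizontal; a² = 64, b² = 36.
a = 8. Vertices at (h ± a, k).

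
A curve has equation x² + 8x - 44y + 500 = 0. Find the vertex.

(-4, 11)

Only x is squared. Complete the square in x: (x + 4)² = 44(y - 11).
Vertex (-4, 11); 4p = 44 so p = 11. Opens up.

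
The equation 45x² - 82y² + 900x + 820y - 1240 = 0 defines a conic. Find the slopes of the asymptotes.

3√410/82 and -3√410/82

Collect terms: 45(x² + 20x) -82(y² - 10y) = 1240
Complete the square in x and y: 45(x + 10)² -82(y - 5)² = 1240 + 4500 - 2050 = 3690
Divide through by 3690 to get (x + 10)²/82 - (y - 5)²/45 = 1.
Hyperbola, center (-10, 5), transverse axis horizontal; a² = 82, b² = 45.
For a horizontal hyperbola the asymptotes have slope ±b/a.
Here that is ±3√5/√82 = ±3√410/82.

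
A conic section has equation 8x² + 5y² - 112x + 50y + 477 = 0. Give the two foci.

Collect terms: 8(x² - 14x) + 5(y² + 10y) = -477
Complete the square in x and y: 8(x - 7)² + 5(y + 5)² = -477 + 392 + 125 = 40
Divide through by 40 to get (x - 7)²/5 + (y + 5)²/8 = 1.
Ellipse, center (7, -5), major axis vertical; a² = 8, b² = 5.
c² = a² - b² = 8 - 5 = 3, so c = √3.
Foci lie on the vertical axis through the center: (h, k ± c).

(7, -5 - √3) and (7, -5 + √3)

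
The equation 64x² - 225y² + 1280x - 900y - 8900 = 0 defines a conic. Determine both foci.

64(x² + 20x) -225(y² + 4y) = 8900
Completing the square gives 64(x + 10)² -225(y + 2)² = 8900 + 6400 - 900 = 14400.
Divide by 14400: (x + 10)²/225 - (y + 2)²/64 = 1
Hyperbola, center (-10, -2), transverse axis horizontal; a² = 225, b² = 64.
c² = a² + b² = 225 + 64 = 289, so c = 17.
Foci lie on the horizontal axis through the center: (h ± c, k).

(-27, -2) and (7, -2)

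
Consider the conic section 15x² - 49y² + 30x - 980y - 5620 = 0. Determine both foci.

(-9, -10) and (7, -10)

15(x² + 2x) -49(y² + 20y) = 5620
Complete the square in x and y: 15(x + 1)² -49(y + 10)² = 5620 + 15 - 4900 = 735
Divide through by 735 to get (x + 1)²/49 - (y + 10)²/15 = 1.
Hyperbola, center (-1, -10), transverse axis horizontal; a² = 49, b² = 15.
c² = a² + b² = 49 + 15 = 64, so c = 8.
Foci lie on the horizontal axis through the center: (h ± c, k).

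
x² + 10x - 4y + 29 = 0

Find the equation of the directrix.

Only x is squared. Complete the square in x: (x + 5)² = 4(y - 1).
Vertex (-5, 1); 4p = 4 so p = 1. Opens up.
Directrix is the horizontal line y = k − p = 1 − (1) = 0.

y = 0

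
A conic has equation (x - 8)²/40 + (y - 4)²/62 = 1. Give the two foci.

Center (8, 4). The larger denominator 62 sits under the y-term, so the major axis is vertical; a² = 62, b² = 40.
c² = a² - b² = 62 - 40 = 22, so c = √22.
Foci lie on the vertical axis through the center: (h, k ± c).

(8, 4 - √22) and (8, 4 + √22)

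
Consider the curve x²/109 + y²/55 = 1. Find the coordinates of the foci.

Center (0, 0). The larger denominator 109 sits under the x-term, so the major axis is horizontal; a² = 109, b² = 55.
c² = a² - b² = 109 - 55 = 54, so c = 3√6.
Foci lie on the horizontal axis through the center: (h ± c, k).

(0 - 3√6, 0) and (0 + 3√6, 0)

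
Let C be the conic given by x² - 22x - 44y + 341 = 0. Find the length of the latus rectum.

44

Only x is squared. Complete the square in x: (x - 11)² = 44(y - 5).
Vertex (11, 5); 4p = 44 so p = 11. Opens up.
Latus rectum length = |4p| = 44.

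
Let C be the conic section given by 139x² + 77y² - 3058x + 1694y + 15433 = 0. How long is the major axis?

139(x² - 22x) + 77(y² + 22y) = -15433
Completing the square gives 139(x - 11)² + 77(y + 11)² = -15433 + 16819 + 9317 = 10703.
Divide by 10703: (x - 11)²/77 + (y + 11)²/139 = 1
Ellipse, center (11, -11), major axis vertical; a² = 139, b² = 77.
a² = 139 so a = √139; the major axis has length 2a = 2√139.

2√139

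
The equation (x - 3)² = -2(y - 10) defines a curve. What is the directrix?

y = 21/2

Vertex (3, 10); 4p = -2 so p = -1/2. Opens down.
Directrix is the horizontal line y = k − p = 10 − (-1/2) = 21/2.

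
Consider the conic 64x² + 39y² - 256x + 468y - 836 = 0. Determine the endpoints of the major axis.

Collect terms: 64(x² - 4x) + 39(y² + 12y) = 836
Complete the square: 64(x - 2)² + 39(y + 6)² = 836 + 256 + 1404 = 2496
Dividing both sides by 2496: (x - 2)²/39 + (y + 6)²/64 = 1
Ellipse, center (2, -6), major axis vertical; a² = 64, b² = 39.
a = 8. Vertices at (h, k ± a).

(2, -14) and (2, 2)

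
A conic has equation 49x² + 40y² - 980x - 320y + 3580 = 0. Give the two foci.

Rearranging, 49(x² - 20x) + 40(y² - 8y) = -3580.
Completing the square gives 49(x - 10)² + 40(y - 4)² = -3580 + 4900 + 640 = 1960.
Dividing both sides by 1960: (x - 10)²/40 + (y - 4)²/49 = 1
Ellipse, center (10, 4), major axis vertical; a² = 49, b² = 40.
c² = a² - b² = 49 - 40 = 9, so c = 3.
Foci lie on the vertical axis through the center: (h, k ± c).

(10, 1) and (10, 7)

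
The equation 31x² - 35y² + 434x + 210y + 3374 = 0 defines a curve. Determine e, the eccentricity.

Rearranging, 31(x² + 14x) -35(y² - 6y) = -3374.
Completing the square gives 31(x + 7)² -35(y - 3)² = -3374 + 1519 - 315 = -2170.
Dividing both sides by -2170: (y - 3)²/62 - (x + 7)²/70 = 1
Hyperbola, center (-7, 3), transverse axis vertical; a² = 62, b² = 70.
c² = a² + b² = 132, so c = 2√33.
e = c/a = 2√33/√62 = √2046/31.

e = √2046/31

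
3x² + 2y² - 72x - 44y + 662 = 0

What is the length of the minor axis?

4

Group: 3(x² - 24x) + 2(y² - 22y) = -662
3(x - 12)² + 2(y - 11)² = -662 + 432 + 242 = 12
Divide by 12: (x - 12)²/4 + (y - 11)²/6 = 1
Ellipse, center (12, 11), major axis vertical; a² = 6, b² = 4.
b² = 4 so b = 2; the minor axis has length 2b = 4.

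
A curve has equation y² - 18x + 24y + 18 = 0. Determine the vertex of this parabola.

(-7, -12)

Only y is squared. Complete the square in y: (y + 12)² = 18(x + 7).
Vertex (-7, -12); 4p = 18 so p = 9/2. Opens right.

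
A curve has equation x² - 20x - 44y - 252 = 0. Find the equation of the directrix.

y = -19

Only x is squared. Complete the square in x: (x - 10)² = 44(y + 8).
Vertex (10, -8); 4p = 44 so p = 11. Opens up.
Directrix is the horizontal line y = k − p = -8 − (11) = -19.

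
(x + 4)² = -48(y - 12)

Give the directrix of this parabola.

Vertex (-4, 12); 4p = -48 so p = -12. Opens down.
Directrix is the horizontal line y = k − p = 12 − (-12) = 24.

y = 24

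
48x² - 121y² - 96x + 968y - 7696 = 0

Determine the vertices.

48(x² - 2x) -121(y² - 8y) = 7696
Complete the square in x and y: 48(x - 1)² -121(y - 4)² = 7696 + 48 - 1936 = 5808
Divide through by 5808 to get (x - 1)²/121 - (y - 4)²/48 = 1.
Hyperbola, center (1, 4), transverse axis horizontal; a² = 121, b² = 48.
a = 11. Vertices at (h ± a, k).

(-10, 4) and (12, 4)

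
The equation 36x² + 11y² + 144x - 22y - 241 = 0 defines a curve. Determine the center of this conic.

(-2, 1)

Group the x- and y-terms: 36(x² + 4x) + 11(y² - 2y) = 241
36(x + 2)² + 11(y - 1)² = 241 + 144 + 11 = 396
Dividing both sides by 396: (x + 2)²/11 + (y - 1)²/36 = 1
Ellipse with center (-2, 1).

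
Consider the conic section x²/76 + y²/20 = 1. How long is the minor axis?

Center (0, 0). The larger denominator 76 sits under the x-term, so the major axis is horizontal; a² = 76, b² = 20.
b² = 20 so b = 2√5; the minor axis has length 2b = 4√5.

4√5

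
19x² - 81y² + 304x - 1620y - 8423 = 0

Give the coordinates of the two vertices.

19(x² + 16x) -81(y² + 20y) = 8423
19(x + 8)² -81(y + 10)² = 8423 + 1216 - 8100 = 1539
Divide through by 1539 to get (x + 8)²/81 - (y + 10)²/19 = 1.
Hyperbola, center (-8, -10), transverse axis horizontal; a² = 81, b² = 19.
a = 9. Vertices at (h ± a, k).

(-17, -10) and (1, -10)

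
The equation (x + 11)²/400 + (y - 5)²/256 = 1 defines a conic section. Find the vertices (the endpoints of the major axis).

Center (-11, 5). The larger denominator 400 sits under the x-term, so the major axis is horizontal; a² = 400, b² = 256.
a = 20. Vertices at (h ± a, k).

(-31, 5) and (9, 5)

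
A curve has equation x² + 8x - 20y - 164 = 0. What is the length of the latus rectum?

20

Only x is squared. Complete the square in x: (x + 4)² = 20(y + 9).
Vertex (-4, -9); 4p = 20 so p = 5. Opens up.
Latus rectum length = |4p| = 20.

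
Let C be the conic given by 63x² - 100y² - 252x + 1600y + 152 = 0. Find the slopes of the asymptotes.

Group the x- and y-terms: 63(x² - 4x) -100(y² - 16y) = -152
63(x - 2)² -100(y - 8)² = -152 + 252 - 6400 = -6300
Dividing both sides by -6300: (y - 8)²/63 - (x - 2)²/100 = 1
Hyperbola, center (2, 8), transverse axis vertical; a² = 63, b² = 100.
For a vertical hyperbola the asymptotes have slope ±a/b.
Here that is ±3√7/10.

3√7/10 and -3√7/10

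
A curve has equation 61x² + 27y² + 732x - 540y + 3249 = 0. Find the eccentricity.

e = √2074/61

Group: 61(x² + 12x) + 27(y² - 20y) = -3249
Completing the square gives 61(x + 6)² + 27(y - 10)² = -3249 + 2196 + 2700 = 1647.
Divide by 1647: (x + 6)²/27 + (y - 10)²/61 = 1
Ellipse, center (-6, 10), major axis vertical; a² = 61, b² = 27.
c² = a² - b² = 34, so c = √34.
e = c/a = √34/√61 = √2074/61.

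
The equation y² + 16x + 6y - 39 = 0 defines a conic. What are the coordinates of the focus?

(-1, -3)

Only y is squared. Complete the square in y: (y + 3)² = -16(x - 3).
Vertex (3, -3); 4p = -16 so p = -4. Opens left.
Focus is p units from the vertex along the axis: (h + p, k).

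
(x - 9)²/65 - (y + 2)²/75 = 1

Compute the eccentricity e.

Center (9, -2). The positive term is the x-term, so the transverse axis is horizontal; a² = 65, b² = 75.
c² = a² + b² = 140, so c = 2√35.
e = c/a = 2√35/√65 = 2√91/13.

e = 2√91/13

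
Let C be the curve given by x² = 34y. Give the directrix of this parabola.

y = -17/2

Vertex (0, 0); 4p = 34 so p = 17/2. Opens up.
Directrix is the horizontal line y = k − p = 0 − (17/2) = -17/2.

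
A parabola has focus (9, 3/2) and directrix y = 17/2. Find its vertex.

(9, 5)

The vertex is the midpoint between the focus and the directrix along the axis of symmetry.
Axis is vertical (directrix is horizontal). Vertex y-coordinate = (3/2 + 17/2)/2 = 5; x-coordinate = 9.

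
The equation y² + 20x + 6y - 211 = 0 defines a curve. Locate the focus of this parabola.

(6, -3)

Only y is squared. Complete the square in y: (y + 3)² = -20(x - 11).
Vertex (11, -3); 4p = -20 so p = -5. Opens left.
Focus is p units from the vertex along the axis: (h + p, k).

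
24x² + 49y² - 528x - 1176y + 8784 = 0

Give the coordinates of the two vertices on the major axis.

24(x² - 22x) + 49(y² - 24y) = -8784
Complete the square: 24(x - 11)² + 49(y - 12)² = -8784 + 2904 + 7056 = 1176
Divide by 1176: (x - 11)²/49 + (y - 12)²/24 = 1
Ellipse, center (11, 12), major axis horizontal; a² = 49, b² = 24.
a = 7. Vertices at (h ± a, k).

(4, 12) and (18, 12)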